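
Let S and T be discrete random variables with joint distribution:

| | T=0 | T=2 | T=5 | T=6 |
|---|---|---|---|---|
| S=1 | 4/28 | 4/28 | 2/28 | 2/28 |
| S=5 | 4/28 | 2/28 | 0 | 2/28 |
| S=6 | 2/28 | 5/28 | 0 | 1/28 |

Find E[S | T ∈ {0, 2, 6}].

P(T ∈ {0, 2, 6}) = 13/14.
Summing S·P(S=x,T=y) over the conditioning event gives 7/2.
E[S | T ∈ {0, 2, 6}] = (7/2) / (13/14) = 49/13.

49/13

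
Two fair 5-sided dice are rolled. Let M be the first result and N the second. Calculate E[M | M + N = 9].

9/2

P(M + N = 9) = 2/25.
Summing M·P(x,y) over outcomes with M + N = 9 gives 9/25.
E[M | M + N = 9] = (9/25) / (2/25) = 9/2.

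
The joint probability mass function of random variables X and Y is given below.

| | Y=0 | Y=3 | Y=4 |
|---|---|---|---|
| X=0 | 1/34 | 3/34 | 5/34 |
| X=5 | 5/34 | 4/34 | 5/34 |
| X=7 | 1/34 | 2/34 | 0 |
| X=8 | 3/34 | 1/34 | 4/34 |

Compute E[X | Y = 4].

57/14

P(Y = 4) = 7/17.
Σ X·P over the event = 0·(5/34) + 5·(5/34) + 8·(4/34) = 57/34.
E[X | Y = 4] = (57/34) / (7/17) = 57/14.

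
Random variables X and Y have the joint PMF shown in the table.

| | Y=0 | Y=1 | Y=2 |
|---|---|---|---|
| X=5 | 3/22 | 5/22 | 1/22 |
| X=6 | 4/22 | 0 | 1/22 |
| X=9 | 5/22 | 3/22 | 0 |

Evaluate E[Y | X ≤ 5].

7/9

P(X ≤ 5) = 9/22.
Summing Y·P(X=x,Y=y) over the conditioning event gives 7/22.
E[Y | X ≤ 5] = (7/22) / (9/22) = 7/9.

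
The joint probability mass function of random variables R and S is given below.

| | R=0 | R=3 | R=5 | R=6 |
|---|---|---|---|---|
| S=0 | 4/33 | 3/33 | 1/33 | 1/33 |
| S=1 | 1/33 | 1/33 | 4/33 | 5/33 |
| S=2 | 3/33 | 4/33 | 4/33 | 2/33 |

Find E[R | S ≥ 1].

P(S ≥ 1) = 8/11.
Summing R·P(R=x,S=y) over the conditioning event gives 97/33.
E[R | S ≥ 1] = (97/33) / (8/11) = 97/24.

97/24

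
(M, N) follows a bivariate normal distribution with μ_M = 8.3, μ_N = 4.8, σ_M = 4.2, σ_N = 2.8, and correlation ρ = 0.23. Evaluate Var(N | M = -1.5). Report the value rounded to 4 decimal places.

7.4253

The conditional variance in a bivariate normal is σ_N²(1 − ρ²), independent of x.
Var(N | M=-1.5) = (2.8)²·(1 − (0.23)²) = 7.84·0.9471 = 7.4253.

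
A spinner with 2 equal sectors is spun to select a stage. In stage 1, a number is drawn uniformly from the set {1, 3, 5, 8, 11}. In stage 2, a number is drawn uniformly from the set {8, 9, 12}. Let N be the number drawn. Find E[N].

229/30

E[N | stage 1] = (1+3+5+8+11)/5 = 28/5.
E[N | stage 2] = (8+9+12)/3 = 29/3.
By the law of total expectation,
E[N] = (1/2)·(28/5) + (1/2)·(29/3) = 229/30.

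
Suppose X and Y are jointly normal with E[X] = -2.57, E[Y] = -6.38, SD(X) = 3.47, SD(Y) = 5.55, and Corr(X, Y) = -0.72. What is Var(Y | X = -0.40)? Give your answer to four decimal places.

14.8345

For a bivariate normal, Var(Y | X=x) = σ_Y²(1 − ρ²).
Var(Y | X=-0.40) = (5.55)²·(1 − (-0.72)²) = 30.8025·0.4816 = 14.8345.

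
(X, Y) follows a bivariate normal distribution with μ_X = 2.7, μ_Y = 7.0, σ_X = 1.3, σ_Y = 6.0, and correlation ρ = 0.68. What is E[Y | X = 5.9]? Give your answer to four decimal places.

For a bivariate normal, E[Y | X=x] = μ_Y + ρ·(σ_Y/σ_X)·(x − μ_X).
E[Y | X=5.9] = 7.0 + (0.68)·(6.0/1.3)·(5.9 − (2.7)) = 7.0 + (3.13846)·(3.2) = 17.0431.

17.0431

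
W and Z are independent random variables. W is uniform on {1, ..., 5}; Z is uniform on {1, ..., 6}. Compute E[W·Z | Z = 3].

9

Outcomes with Z = 3: (1,3), (2,3), (3,3), (4,3), (5,3), each with probability 1/30.
E[W·Z | Z = 3] = (3 + 6 + 9 + 12 + 15) / 5 = 9.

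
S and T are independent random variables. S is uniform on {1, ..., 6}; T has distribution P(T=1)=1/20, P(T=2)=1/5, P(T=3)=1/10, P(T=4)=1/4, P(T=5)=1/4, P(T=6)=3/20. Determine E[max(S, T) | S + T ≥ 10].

P(S + T ≥ 10) = 1/5.
Summing max(S,T)·P(x,y) over outcomes with S + T ≥ 10 gives 139/120.
E[max(S, T) | S + T ≥ 10] = (139/120) / (1/5) = 139/24.

139/24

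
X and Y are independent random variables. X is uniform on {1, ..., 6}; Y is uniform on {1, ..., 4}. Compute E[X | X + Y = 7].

Outcomes with X + Y = 7: (3,4), (4,3), (5,2), (6,1), each with probability 1/24.
E[X | X + Y = 7] = (3 + 4 + 5 + 6) / 4 = 9/2.

9/2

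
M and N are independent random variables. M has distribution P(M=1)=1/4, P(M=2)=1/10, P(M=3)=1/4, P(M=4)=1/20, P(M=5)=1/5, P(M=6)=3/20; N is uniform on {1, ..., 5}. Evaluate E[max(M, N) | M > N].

108/23

P(M > N) = 23/50.
Summing max(M,N)·P(x,y) over outcomes with M > N gives 54/25.
E[max(M, N) | M > N] = (54/25) / (23/50) = 108/23.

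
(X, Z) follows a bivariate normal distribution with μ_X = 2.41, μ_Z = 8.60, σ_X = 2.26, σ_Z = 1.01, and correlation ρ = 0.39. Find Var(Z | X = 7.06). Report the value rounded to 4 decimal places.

0.8649

For a bivariate normal, Var(Z | X=x) = σ_Z²(1 − ρ²).
Var(Z | X=7.06) = (1.01)²·(1 − (0.39)²) = 1.0201·0.8479 = 0.8649.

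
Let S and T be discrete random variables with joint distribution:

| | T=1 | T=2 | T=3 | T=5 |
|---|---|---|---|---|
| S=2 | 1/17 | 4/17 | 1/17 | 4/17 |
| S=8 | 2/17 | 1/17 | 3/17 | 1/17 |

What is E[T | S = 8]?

P(S = 8) = 7/17.
Σ T·P over the event = 1·(2/17) + 2·(1/17) + 3·(3/17) + 5·(1/17) = 18/17.
E[T | S = 8] = (18/17) / (7/17) = 18/7.

18/7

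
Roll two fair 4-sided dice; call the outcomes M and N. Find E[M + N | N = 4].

Outcomes with N = 4: (1,4), (2,4), (3,4), (4,4), each with probability 1/16.
E[M + N | N = 4] = (5 + 6 + 7 + 8) / 4 = 13/2.

13/2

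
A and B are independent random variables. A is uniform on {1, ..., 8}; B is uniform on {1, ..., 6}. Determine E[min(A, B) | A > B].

P(A > B) = 9/16.
Summing min(A,B)·P(x,y) over outcomes with A > B gives 77/48.
E[min(A, B) | A > B] = (77/48) / (9/16) = 77/27.

77/27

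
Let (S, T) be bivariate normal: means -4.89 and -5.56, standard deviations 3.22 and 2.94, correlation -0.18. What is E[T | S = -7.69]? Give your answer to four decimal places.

For a bivariate normal, E[T | S=x] = μ_T + ρ·(σ_T/σ_S)·(x − μ_S).
E[T | S=-7.69] = -5.56 + (-0.18)·(2.94/3.22)·(-7.69 − (-4.89)) = -5.56 + (-0.16435)·(-2.8) = -5.0998.

-5.0998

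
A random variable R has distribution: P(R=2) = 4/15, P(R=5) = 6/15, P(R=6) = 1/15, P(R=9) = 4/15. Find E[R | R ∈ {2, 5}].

P(R ∈ {2, 5}) = 2/3.
Σ over the event: 2·4/15 + 5·2/5 = 38/15.
E[R | R ∈ {2, 5}] = (38/15) / (2/3) = 19/5.

19/5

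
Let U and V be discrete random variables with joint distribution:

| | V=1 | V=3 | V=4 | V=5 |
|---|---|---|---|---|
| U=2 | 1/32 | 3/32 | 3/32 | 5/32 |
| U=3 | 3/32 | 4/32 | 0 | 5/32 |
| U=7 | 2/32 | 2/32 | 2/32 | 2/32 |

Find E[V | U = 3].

10/3

P(U = 3) = 3/8.
Σ V·P over the event = 1·(3/32) + 3·(4/32) + 5·(5/32) = 5/4.
E[V | U = 3] = (5/4) / (3/8) = 10/3.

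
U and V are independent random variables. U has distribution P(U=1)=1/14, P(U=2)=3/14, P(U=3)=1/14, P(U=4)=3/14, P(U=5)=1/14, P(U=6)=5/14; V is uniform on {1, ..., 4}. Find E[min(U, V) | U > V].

P(U > V) = 19/28.
Summing min(U,V)·P(x,y) over outcomes with U > V gives 3/2.
E[min(U, V) | U > V] = (3/2) / (19/28) = 42/19.

42/19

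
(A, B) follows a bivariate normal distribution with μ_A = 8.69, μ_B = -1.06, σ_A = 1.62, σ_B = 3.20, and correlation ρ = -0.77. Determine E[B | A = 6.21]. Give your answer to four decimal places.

For a bivariate normal, E[B | A=x] = μ_B + ρ·(σ_B/σ_A)·(x − μ_A).
E[B | A=6.21] = -1.06 + (-0.77)·(3.20/1.62)·(6.21 − (8.69)) = -1.06 + (-1.5209877)·(-2.48) = 2.7120.

2.7120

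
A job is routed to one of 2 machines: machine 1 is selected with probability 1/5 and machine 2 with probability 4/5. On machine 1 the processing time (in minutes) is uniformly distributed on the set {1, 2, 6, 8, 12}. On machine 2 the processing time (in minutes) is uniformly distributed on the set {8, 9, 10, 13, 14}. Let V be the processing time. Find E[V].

E[V | machine 1] = (1+2+6+8+12)/5 = 29/5.
E[V | machine 2] = (8+9+10+13+14)/5 = 54/5.
E[V] = (1/5)·(29/5) + (4/5)·(54/5) = 49/5.

49/5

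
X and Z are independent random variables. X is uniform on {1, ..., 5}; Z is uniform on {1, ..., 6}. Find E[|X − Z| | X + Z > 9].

Outcomes with X + Z > 9: (4,6), (5,5), (5,6), each with probability 1/30.
E[|X − Z| | X + Z > 9] = (2 + 0 + 1) / 3 = 1.

1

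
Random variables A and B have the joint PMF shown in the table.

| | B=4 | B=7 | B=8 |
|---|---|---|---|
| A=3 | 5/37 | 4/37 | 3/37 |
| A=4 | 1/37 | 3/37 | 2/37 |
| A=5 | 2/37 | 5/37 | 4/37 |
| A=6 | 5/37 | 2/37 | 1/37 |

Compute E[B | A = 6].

21/4

P(A = 6) = 8/37.
Σ B·P over the event = 4·(5/37) + 7·(2/37) + 8·(1/37) = 42/37.
E[B | A = 6] = (42/37) / (8/37) = 21/4.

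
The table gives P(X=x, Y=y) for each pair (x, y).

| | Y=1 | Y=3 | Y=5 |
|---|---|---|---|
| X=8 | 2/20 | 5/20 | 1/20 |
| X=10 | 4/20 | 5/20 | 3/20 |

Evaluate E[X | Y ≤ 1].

28/3

P(Y ≤ 1) = 3/10.
Σ X·P over the event = 8·(2/20) + 10·(4/20) = 14/5.
E[X | Y ≤ 1] = (14/5) / (3/10) = 28/3.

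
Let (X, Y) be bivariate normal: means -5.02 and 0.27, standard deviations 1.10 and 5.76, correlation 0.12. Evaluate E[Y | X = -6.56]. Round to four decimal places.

For a bivariate normal, E[Y | X=x] = μ_Y + ρ·(σ_Y/σ_X)·(x − μ_X).
E[Y | X=-6.56] = 0.27 + (0.12)·(5.76/1.10)·(-6.56 − (-5.02)) = 0.27 + (0.62836)·(-1.54) = -0.6977.

-0.6977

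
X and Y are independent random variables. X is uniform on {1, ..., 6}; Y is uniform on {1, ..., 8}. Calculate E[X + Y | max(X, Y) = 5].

P(max(X, Y) = 5) = 3/16.
Summing (X+Y)·P(x,y) over outcomes with max(X, Y) = 5 gives 35/24.
E[X + Y | max(X, Y) = 5] = (35/24) / (3/16) = 70/9.

70/9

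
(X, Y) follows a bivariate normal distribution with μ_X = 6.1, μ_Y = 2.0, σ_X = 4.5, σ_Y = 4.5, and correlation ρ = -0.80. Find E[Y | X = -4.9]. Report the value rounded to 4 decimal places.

E[Y | X=x] = μ_Y + ρ(σ_Y/σ_X)(x − μ_X) for jointly normal variables.
E[Y | X=-4.9] = 2.0 + (-0.80)·(4.5/4.5)·(-4.9 − (6.1)) = 2.0 + (-0.8)·(-11) = 10.8000.

10.8000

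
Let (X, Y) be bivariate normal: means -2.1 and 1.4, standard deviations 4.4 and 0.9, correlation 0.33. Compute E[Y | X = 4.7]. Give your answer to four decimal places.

The regression of Y on X has slope ρ·σ_Y/σ_X and passes through (μ_X, μ_Y).
E[Y | X=4.7] = 1.4 + (0.33)·(0.9/4.4)·(4.7 − (-2.1)) = 1.4 + (0.0675)·(6.8) = 1.8590.

1.8590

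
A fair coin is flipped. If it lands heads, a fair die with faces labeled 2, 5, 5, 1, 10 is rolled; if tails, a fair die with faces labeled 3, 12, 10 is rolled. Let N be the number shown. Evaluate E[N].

97/15

E[N | heads] = (2+5+5+1+10)/5 = 23/5.
E[N | tails] = (3+12+10)/3 = 25/3.
By the law of total expectation,
E[N] = (1/2)·(23/5) + (1/2)·(25/3) = 97/15.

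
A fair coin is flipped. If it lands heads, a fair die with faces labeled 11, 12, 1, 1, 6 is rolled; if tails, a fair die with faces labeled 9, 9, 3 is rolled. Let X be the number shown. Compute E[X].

33/5

E[X | heads] = (11+12+1+1+6)/5 = 31/5.
E[X | tails] = (9+9+3)/3 = 7.
By the law of total expectation,
E[X] = (1/2)·(31/5) + (1/2)·(7) = 33/5.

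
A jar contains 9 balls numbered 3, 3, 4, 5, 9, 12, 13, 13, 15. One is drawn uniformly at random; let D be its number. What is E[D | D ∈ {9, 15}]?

12

P(D ∈ {9, 15}) = 2/9.
Σ over the event: 9·1/9 + 15·1/9 = 8/3.
E[D | D ∈ {9, 15}] = (8/3) / (2/9) = 12.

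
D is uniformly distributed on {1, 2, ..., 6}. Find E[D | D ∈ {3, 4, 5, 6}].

P(D ∈ {3, 4, 5, 6}) = 2/3.
Σ over the event: 3·1/6 + 4·1/6 + 5·1/6 + 6·1/6 = 3.
E[D | D ∈ {3, 4, 5, 6}] = (3) / (2/3) = 9/2.

9/2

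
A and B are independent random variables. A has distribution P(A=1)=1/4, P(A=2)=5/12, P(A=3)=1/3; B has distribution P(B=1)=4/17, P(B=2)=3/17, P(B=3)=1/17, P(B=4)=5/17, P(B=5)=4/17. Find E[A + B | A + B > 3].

950/163

P(A + B > 3) = 163/204.
Summing (A+B)·P(x,y) over outcomes with A + B > 3 gives 475/102.
E[A + B | A + B > 3] = (475/102) / (163/204) = 950/163.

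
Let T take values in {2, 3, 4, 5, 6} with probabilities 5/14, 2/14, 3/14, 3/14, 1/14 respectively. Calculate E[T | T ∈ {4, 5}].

9/2

P(T ∈ {4, 5}) = 3/7.
Σ over the event: 4·3/14 + 5·3/14 = 27/14.
E[T | T ∈ {4, 5}] = (27/14) / (3/7) = 9/2.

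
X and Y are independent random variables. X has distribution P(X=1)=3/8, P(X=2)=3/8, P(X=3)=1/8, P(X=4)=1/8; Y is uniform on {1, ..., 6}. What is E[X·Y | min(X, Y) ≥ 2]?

52/5

P(min(X, Y) ≥ 2) = 25/48.
Summing XY·P(x,y) over outcomes with min(X, Y) ≥ 2 gives 65/12.
E[X·Y | min(X, Y) ≥ 2] = (65/12) / (25/48) = 52/5.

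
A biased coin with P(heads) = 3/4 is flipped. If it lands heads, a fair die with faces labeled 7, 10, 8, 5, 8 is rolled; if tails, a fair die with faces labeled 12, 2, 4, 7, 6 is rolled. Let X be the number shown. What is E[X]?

29/4

E[X | heads] = (7+10+8+5+8)/5 = 38/5.
E[X | tails] = (12+2+4+7+6)/5 = 31/5.
E[X] = (3/4)·(38/5) + (1/4)·(31/5) = 29/4.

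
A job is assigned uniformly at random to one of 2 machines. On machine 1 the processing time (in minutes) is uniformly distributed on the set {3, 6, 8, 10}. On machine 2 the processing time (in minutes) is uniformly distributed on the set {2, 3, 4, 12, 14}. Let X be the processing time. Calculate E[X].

E[X | machine 1] = (3+6+8+10)/4 = 27/4.
E[X | machine 2] = (2+3+4+12+14)/5 = 7.
E[X] = (1/2)·(27/4) + (1/2)·(7) = 55/8.

55/8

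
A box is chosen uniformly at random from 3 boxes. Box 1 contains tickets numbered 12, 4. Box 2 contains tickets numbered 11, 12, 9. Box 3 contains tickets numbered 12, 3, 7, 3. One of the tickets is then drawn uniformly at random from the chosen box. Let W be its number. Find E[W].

299/36

E[W | box 1] = (12+4)/2 = 8.
E[W | box 2] = (11+12+9)/3 = 32/3.
E[W | box 3] = (12+3+7+3)/4 = 25/4.
E[W] = (1/3)·(8) + (1/3)·(32/3) + (1/3)·(25/4) = 299/36.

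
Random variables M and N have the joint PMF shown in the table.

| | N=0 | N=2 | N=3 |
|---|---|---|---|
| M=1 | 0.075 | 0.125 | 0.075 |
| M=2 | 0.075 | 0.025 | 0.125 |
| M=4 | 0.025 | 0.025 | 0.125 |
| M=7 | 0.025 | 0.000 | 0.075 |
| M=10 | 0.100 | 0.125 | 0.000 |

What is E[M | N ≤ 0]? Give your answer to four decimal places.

P(N ≤ 0) = 0.300.
Summing M·P(M=x,N=y) over the conditioning event gives 1.500.
E[M | N ≤ 0] = (1.500) / (0.300) = 5.0000.

5.0000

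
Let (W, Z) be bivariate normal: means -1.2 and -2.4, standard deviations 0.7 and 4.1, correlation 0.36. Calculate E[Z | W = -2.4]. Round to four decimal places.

The regression of Z on W has slope ρ·σ_Z/σ_W and passes through (μ_W, μ_Z).
E[Z | W=-2.4] = -2.4 + (0.36)·(4.1/0.7)·(-2.4 − (-1.2)) = -2.4 + (2.1086)·(-1.2) = -4.9303.

-4.9303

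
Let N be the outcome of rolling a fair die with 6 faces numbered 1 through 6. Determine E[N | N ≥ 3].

9/2

Given N ≥ 3, N is equally likely to be any of {3, 4, 5, 6}.
E[N | N ≥ 3] = (3 + 4 + 5 + 6) / 4 = 9/2.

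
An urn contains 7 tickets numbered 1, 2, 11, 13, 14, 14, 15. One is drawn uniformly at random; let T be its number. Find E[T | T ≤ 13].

27/4

P(T ≤ 13) = 4/7.
Σ over the event: 1·1/7 + 2·1/7 + 11·1/7 + 13·1/7 = 27/7.
E[T | T ≤ 13] = (27/7) / (4/7) = 27/4.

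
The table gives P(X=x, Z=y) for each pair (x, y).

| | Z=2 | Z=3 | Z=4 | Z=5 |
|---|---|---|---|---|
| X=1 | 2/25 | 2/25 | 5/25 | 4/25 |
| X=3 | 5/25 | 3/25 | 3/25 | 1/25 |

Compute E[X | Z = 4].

7/4

P(Z = 4) = 8/25.
Summing X·P(X=x,Z=y) over the conditioning event gives 14/25.
E[X | Z = 4] = (14/25) / (8/25) = 7/4.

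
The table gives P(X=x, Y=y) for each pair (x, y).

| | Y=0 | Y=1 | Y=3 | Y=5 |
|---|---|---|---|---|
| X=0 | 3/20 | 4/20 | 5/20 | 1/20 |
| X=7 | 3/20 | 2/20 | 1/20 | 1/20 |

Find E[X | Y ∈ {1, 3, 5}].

2

P(Y ∈ {1, 3, 5}) = 7/10.
Summing X·P(X=x,Y=y) over the conditioning event gives 7/5.
E[X | Y ∈ {1, 3, 5}] = (7/5) / (7/10) = 2.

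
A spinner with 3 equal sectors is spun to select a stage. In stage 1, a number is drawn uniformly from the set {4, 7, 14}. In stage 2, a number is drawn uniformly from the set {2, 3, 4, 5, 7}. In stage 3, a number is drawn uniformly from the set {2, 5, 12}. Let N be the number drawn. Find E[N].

E[N | stage 1] = (4+7+14)/3 = 25/3.
E[N | stage 2] = (2+3+4+5+7)/5 = 21/5.
E[N | stage 3] = (2+5+12)/3 = 19/3.
By the law of total expectation,
E[N] = (1/3)·(25/3) + (1/3)·(21/5) + (1/3)·(19/3) = 283/45.

283/45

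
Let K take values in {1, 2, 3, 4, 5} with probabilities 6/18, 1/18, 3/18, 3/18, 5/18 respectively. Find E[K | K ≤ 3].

17/10

P(K ≤ 3) = 5/9.
Σ over the event: 1·1/3 + 2·1/18 + 3·1/6 = 17/18.
E[K | K ≤ 3] = (17/18) / (5/9) = 17/10.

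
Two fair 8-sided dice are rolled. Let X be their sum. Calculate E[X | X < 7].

14/3

P(X < 7) = 15/64.
Σ over the event: 2·1/64 + 3·1/32 + 4·3/64 + 5·1/16 + 6·5/64 = 35/32.
E[X | X < 7] = (35/32) / (15/64) = 14/3.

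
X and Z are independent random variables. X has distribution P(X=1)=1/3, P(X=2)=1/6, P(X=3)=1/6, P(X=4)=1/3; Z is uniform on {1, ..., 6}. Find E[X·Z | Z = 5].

25/2

P(Z = 5) = 1/6.
Summing XZ·P(x,y) over outcomes with Z = 5 gives 25/12.
E[X·Z | Z = 5] = (25/12) / (1/6) = 25/2.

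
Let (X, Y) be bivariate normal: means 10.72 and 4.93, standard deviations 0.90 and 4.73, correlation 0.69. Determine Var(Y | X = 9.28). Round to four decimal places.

11.7212

The conditional variance in a bivariate normal is σ_Y²(1 − ρ²), independent of x.
Var(Y | X=9.28) = (4.73)²·(1 − (0.69)²) = 22.3729·0.5239 = 11.7212.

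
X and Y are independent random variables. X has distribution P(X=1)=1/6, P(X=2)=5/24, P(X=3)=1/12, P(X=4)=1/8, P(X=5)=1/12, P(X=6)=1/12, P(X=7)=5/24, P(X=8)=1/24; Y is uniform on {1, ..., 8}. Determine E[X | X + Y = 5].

P(X + Y = 5) = 7/96.
Summing X·P(x,y) over outcomes with X + Y = 5 gives 1/6.
E[X | X + Y = 5] = (1/6) / (7/96) = 16/7.

16/7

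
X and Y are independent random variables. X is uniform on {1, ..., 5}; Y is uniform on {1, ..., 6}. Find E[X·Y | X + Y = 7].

P(X + Y = 7) = 1/6.
Summing XY·P(x,y) over outcomes with X + Y = 7 gives 5/3.
E[X·Y | X + Y = 7] = (5/3) / (1/6) = 10.

10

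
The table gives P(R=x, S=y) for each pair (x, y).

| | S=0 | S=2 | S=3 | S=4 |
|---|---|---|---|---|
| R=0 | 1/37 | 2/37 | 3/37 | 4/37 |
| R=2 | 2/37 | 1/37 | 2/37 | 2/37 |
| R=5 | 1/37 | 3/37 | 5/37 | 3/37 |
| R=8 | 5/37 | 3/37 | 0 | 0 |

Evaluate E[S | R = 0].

P(R = 0) = 10/37.
Summing S·P(R=x,S=y) over the conditioning event gives 29/37.
E[S | R = 0] = (29/37) / (10/37) = 29/10.

29/10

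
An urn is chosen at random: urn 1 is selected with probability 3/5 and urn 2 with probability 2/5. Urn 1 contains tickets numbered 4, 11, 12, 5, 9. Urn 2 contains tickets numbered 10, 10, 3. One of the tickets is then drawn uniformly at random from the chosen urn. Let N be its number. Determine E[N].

E[N | urn 1] = (4+11+12+5+9)/5 = 41/5.
E[N | urn 2] = (10+10+3)/3 = 23/3.
E[N] = (3/5)·(41/5) + (2/5)·(23/3) = 599/75.

599/75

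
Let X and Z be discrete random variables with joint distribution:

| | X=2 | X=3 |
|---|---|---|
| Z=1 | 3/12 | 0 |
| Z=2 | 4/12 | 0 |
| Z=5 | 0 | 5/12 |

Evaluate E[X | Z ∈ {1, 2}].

2

P(Z ∈ {1, 2}) = 7/12.
Summing X·P(X=x,Z=y) over the conditioning event gives 7/6.
E[X | Z ∈ {1, 2}] = (7/6) / (7/12) = 2.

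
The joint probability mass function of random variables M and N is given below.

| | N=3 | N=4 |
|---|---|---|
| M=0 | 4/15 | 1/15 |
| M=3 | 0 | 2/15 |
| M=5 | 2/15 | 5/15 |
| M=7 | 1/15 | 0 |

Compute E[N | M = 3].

4

P(M = 3) = 2/15.
Σ N·P over the event = 4·(2/15) = 8/15.
E[N | M = 3] = (8/15) / (2/15) = 4.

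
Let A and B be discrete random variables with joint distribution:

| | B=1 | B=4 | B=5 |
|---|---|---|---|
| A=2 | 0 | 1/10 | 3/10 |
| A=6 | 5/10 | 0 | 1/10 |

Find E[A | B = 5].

3

P(B = 5) = 2/5.
Σ A·P over the event = 2·(3/10) + 6·(1/10) = 6/5.
E[A | B = 5] = (6/5) / (2/5) = 3.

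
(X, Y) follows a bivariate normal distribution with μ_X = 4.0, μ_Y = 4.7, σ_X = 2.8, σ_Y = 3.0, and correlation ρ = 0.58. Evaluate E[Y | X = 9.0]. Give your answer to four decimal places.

7.8071

E[Y | X=x] = μ_Y + ρ(σ_Y/σ_X)(x − μ_X) for jointly normal variables.
E[Y | X=9.0] = 4.7 + (0.58)·(3.0/2.8)·(9.0 − (4.0)) = 4.7 + (0.621429)·(5) = 7.8071.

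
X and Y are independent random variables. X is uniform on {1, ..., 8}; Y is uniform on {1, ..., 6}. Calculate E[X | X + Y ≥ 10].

20/3

P(X + Y ≥ 10) = 5/16.
Summing X·P(x,y) over outcomes with X + Y ≥ 10 gives 25/12.
E[X | X + Y ≥ 10] = (25/12) / (5/16) = 20/3.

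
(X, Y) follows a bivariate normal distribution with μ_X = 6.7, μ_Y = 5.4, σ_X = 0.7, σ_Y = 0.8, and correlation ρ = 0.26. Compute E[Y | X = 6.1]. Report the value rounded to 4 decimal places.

E[Y | X=x] = μ_Y + ρ(σ_Y/σ_X)(x − μ_X) for jointly normal variables.
E[Y | X=6.1] = 5.4 + (0.26)·(0.8/0.7)·(6.1 − (6.7)) = 5.4 + (0.29714)·(-0.6) = 5.2217.

5.2217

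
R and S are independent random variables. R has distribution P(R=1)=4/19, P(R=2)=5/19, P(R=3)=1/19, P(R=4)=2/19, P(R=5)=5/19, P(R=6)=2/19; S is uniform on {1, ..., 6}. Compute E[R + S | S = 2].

100/19

P(S = 2) = 1/6.
Summing (R+S)·P(x,y) over outcomes with S = 2 gives 50/57.
E[R + S | S = 2] = (50/57) / (1/6) = 100/19.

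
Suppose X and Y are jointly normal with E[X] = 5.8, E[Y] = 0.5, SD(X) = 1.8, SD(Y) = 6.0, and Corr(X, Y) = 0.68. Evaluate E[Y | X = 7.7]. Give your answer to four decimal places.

For a bivariate normal, E[Y | X=x] = μ_Y + ρ·(σ_Y/σ_X)·(x − μ_X).
E[Y | X=7.7] = 0.5 + (0.68)·(6.0/1.8)·(7.7 − (5.8)) = 0.5 + (2.2667)·(1.9) = 4.8067.

4.8067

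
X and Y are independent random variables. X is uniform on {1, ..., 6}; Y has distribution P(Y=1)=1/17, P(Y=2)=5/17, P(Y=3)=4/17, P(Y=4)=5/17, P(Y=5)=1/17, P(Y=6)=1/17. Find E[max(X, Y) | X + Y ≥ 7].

139/27

P(X + Y ≥ 7) = 9/17.
Summing max(X,Y)·P(x,y) over outcomes with X + Y ≥ 7 gives 139/51.
E[max(X, Y) | X + Y ≥ 7] = (139/51) / (9/17) = 139/27.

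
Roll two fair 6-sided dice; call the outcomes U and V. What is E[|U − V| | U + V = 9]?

2

Outcomes with U + V = 9: (3,6), (4,5), (5,4), (6,3), each with probability 1/36.
E[|U − V| | U + V = 9] = (3 + 1 + 1 + 3) / 4 = 2.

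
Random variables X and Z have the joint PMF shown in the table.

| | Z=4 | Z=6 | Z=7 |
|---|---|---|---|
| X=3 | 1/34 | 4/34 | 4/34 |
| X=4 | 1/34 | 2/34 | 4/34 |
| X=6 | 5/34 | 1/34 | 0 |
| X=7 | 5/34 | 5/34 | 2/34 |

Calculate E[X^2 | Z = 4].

75/2

P(Z = 4) = 6/17.
Σ X^2·P over the event = 9·(1/34) + 16·(1/34) + 36·(5/34) + 49·(5/34) = 225/17.
E[X^2 | Z = 4] = (225/17) / (6/17) = 75/2.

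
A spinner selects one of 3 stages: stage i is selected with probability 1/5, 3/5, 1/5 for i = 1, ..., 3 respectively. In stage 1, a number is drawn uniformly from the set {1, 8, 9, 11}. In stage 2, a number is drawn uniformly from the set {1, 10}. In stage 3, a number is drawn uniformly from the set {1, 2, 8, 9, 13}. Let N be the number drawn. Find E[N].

607/100

E[N | stage 1] = (1+8+9+11)/4 = 29/4.
E[N | stage 2] = (1+10)/2 = 11/2.
E[N | stage 3] = (1+2+8+9+13)/5 = 33/5.
E[N] = (1/5)·(29/4) + (3/5)·(11/2) + (1/5)·(33/5) = 607/100.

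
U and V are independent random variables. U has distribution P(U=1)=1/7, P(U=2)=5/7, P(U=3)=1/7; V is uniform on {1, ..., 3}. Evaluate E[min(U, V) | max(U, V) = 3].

P(max(U, V) = 3) = 3/7.
Summing min(U,V)·P(x,y) over outcomes with max(U, V) = 3 gives 17/21.
E[min(U, V) | max(U, V) = 3] = (17/21) / (3/7) = 17/9.

17/9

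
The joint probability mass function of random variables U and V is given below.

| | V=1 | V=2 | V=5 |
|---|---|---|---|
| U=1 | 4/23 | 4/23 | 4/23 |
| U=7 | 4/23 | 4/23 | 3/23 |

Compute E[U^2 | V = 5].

151/7

P(V = 5) = 7/23.
Σ U^2·P over the event = 1·(4/23) + 49·(3/23) = 151/23.
E[U^2 | V = 5] = (151/23) / (7/23) = 151/7.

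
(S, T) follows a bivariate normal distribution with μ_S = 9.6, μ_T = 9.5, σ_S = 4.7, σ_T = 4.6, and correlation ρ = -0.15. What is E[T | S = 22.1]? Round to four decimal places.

E[T | S=x] = μ_T + ρ(σ_T/σ_S)(x − μ_S) for jointly normal variables.
E[T | S=22.1] = 9.5 + (-0.15)·(4.6/4.7)·(22.1 − (9.6)) = 9.5 + (-0.14681)·(12.5) = 7.6649.

7.6649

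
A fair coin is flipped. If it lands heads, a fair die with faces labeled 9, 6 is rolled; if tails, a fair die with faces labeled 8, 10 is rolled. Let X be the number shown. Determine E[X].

E[X | heads] = (9+6)/2 = 15/2.
E[X | tails] = (8+10)/2 = 9.
By the law of total expectation,
E[X] = (1/2)·(15/2) + (1/2)·(9) = 33/4.

33/4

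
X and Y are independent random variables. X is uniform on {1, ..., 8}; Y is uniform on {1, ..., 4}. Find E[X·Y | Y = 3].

Outcomes with Y = 3: (1,3), (2,3), (3,3), (4,3), (5,3), (6,3), (7,3), (8,3), each with probability 1/32.
E[X·Y | Y = 3] = (3 + 6 + 9 + 12 + 15 + 18 + 21 + 24) / 8 = 27/2.

27/2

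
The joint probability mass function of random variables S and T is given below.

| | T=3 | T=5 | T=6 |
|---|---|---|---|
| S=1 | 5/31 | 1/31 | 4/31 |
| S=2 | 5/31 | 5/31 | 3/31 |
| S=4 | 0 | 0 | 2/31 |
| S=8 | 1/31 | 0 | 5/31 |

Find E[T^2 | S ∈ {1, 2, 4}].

P(S ∈ {1, 2, 4}) = 25/31.
Summing T^2·P(S=x,T=y) over the conditioning event gives 564/31.
E[T^2 | S ∈ {1, 2, 4}] = (564/31) / (25/31) = 564/25.

564/25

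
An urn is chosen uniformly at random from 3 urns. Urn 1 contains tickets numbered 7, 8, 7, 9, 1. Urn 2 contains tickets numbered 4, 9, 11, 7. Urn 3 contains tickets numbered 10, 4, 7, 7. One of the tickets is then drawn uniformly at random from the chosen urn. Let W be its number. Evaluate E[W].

141/20

E[W | urn 1] = (7+8+7+9+1)/5 = 32/5.
E[W | urn 2] = (4+9+11+7)/4 = 31/4.
E[W | urn 3] = (10+4+7+7)/4 = 7.
By the law of total expectation,
E[W] = (1/3)·(32/5) + (1/3)·(31/4) + (1/3)·(7) = 141/20.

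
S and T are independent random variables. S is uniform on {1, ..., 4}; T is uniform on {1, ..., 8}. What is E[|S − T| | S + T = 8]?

3

Outcomes with S + T = 8: (1,7), (2,6), (3,5), (4,4), each with probability 1/32.
E[|S − T| | S + T = 8] = (6 + 4 + 2 + 0) / 4 = 3.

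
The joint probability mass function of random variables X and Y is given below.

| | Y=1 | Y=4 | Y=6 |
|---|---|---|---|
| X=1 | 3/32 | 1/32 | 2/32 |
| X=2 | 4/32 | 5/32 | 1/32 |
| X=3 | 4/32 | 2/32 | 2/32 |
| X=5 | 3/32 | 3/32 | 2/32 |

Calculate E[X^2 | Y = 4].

114/11

P(Y = 4) = 11/32.
Σ X^2·P over the event = 1·(1/32) + 4·(5/32) + 9·(2/32) + 25·(3/32) = 57/16.
E[X^2 | Y = 4] = (57/16) / (11/32) = 114/11.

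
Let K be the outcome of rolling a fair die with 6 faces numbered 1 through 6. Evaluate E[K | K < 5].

5/2

Given K < 5, K is equally likely to be any of {1, 2, 3, 4}.
E[K | K < 5] = (1 + 2 + 3 + 4) / 4 = 5/2.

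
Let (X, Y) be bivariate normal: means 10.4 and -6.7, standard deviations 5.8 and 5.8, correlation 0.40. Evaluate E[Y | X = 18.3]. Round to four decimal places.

-3.5400

The regression of Y on X has slope ρ·σ_Y/σ_X and passes through (μ_X, μ_Y).
E[Y | X=18.3] = -6.7 + (0.40)·(5.8/5.8)·(18.3 − (10.4)) = -6.7 + (0.4)·(7.9) = -3.5400.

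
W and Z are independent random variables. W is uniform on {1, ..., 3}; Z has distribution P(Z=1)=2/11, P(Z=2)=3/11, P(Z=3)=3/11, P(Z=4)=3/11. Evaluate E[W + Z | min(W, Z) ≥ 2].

11/2

P(min(W, Z) ≥ 2) = 6/11.
Summing (W+Z)·P(x,y) over outcomes with min(W, Z) ≥ 2 gives 3.
E[W + Z | min(W, Z) ≥ 2] = (3) / (6/11) = 11/2.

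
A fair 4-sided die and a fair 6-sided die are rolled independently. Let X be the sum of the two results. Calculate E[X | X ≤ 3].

8/3

P(X ≤ 3) = 1/8.
Σ over the event: 2·1/24 + 3·1/12 = 1/3.
E[X | X ≤ 3] = (1/3) / (1/8) = 8/3.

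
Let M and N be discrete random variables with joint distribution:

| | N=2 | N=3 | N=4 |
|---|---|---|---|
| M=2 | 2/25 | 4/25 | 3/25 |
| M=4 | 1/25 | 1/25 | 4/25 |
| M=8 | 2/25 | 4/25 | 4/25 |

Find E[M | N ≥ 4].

P(N ≥ 4) = 11/25.
Σ M·P over the event = 2·(3/25) + 4·(4/25) + 8·(4/25) = 54/25.
E[M | N ≥ 4] = (54/25) / (11/25) = 54/11.

54/11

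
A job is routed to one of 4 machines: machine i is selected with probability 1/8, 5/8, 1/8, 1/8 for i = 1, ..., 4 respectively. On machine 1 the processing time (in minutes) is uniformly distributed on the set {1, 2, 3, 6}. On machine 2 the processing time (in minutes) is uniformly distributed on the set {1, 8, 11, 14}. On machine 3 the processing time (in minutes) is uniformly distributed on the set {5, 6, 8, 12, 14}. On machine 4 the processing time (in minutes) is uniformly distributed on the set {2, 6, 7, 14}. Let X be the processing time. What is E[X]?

E[X | machine 1] = (1+2+3+6)/4 = 3.
E[X | machine 2] = (1+8+11+14)/4 = 17/2.
E[X | machine 3] = (5+6+8+12+14)/5 = 9.
E[X | machine 4] = (2+6+7+14)/4 = 29/4.
E[X] = (1/8)·(3) + (5/8)·(17/2) + (1/8)·(9) + (1/8)·(29/4) = 247/32.

247/32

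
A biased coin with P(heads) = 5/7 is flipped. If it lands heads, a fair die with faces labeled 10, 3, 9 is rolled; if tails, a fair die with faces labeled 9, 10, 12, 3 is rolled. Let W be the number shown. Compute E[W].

23/3

E[W | heads] = (10+3+9)/3 = 22/3.
E[W | tails] = (9+10+12+3)/4 = 17/2.
By the law of total expectation,
E[W] = (5/7)·(22/3) + (2/7)·(17/2) = 23/3.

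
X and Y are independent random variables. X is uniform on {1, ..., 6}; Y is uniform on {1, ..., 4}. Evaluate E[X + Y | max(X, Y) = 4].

Outcomes with max(X, Y) = 4: (1,4), (2,4), (3,4), (4,1), (4,2), (4,3), (4,4), each with probability 1/24.
E[X + Y | max(X, Y) = 4] = (5 + 6 + 7 + 5 + 6 + 7 + 8) / 7 = 44/7.

44/7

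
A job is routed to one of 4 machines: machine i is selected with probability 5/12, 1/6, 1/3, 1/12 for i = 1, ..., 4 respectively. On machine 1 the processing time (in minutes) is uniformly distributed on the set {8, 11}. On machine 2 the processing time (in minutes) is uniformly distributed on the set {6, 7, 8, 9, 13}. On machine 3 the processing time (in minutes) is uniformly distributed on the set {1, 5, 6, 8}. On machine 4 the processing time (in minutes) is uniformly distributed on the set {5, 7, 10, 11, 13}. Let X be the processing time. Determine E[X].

313/40

E[X | machine 1] = (8+11)/2 = 19/2.
E[X | machine 2] = (6+7+8+9+13)/5 = 43/5.
E[X | machine 3] = (1+5+6+8)/4 = 5.
E[X | machine 4] = (5+7+10+11+13)/5 = 46/5.
E[X] = (5/12)·(19/2) + (1/6)·(43/5) + (1/3)·(5) + (1/12)·(46/5) = 313/40.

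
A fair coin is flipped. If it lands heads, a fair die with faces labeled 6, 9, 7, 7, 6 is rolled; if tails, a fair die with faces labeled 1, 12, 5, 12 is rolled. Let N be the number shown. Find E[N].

E[N | heads] = (6+9+7+7+6)/5 = 7.
E[N | tails] = (1+12+5+12)/4 = 15/2.
By the law of total expectation,
E[N] = (1/2)·(7) + (1/2)·(15/2) = 29/4.

29/4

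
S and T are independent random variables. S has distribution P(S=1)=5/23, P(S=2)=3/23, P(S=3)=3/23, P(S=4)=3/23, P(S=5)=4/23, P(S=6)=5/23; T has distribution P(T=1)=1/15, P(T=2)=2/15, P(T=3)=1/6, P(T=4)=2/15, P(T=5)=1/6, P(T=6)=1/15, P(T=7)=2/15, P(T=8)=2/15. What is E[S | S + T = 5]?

110/53

P(S + T = 5) = 53/690.
Summing S·P(x,y) over outcomes with S + T = 5 gives 11/69.
E[S | S + T = 5] = (11/69) / (53/690) = 110/53.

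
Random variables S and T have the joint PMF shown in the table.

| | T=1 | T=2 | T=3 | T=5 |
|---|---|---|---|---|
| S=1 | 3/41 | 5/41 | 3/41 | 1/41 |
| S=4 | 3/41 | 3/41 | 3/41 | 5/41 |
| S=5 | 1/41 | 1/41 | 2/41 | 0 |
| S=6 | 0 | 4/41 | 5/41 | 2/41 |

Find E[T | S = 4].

P(S = 4) = 14/41.
Σ T·P over the event = 1·(3/41) + 2·(3/41) + 3·(3/41) + 5·(5/41) = 43/41.
E[T | S = 4] = (43/41) / (14/41) = 43/14.

43/14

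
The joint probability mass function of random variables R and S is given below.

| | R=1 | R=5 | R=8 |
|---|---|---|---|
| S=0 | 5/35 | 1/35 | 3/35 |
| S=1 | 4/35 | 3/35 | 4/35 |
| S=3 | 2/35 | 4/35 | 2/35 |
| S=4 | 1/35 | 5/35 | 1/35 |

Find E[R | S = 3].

19/4

P(S = 3) = 8/35.
Σ R·P over the event = 1·(2/35) + 5·(4/35) + 8·(2/35) = 38/35.
E[R | S = 3] = (38/35) / (8/35) = 19/4.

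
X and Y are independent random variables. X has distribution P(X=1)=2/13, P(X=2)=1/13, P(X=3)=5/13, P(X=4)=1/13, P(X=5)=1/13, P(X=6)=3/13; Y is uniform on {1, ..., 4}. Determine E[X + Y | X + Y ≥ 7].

P(X + Y ≥ 7) = 11/26.
Summing (X+Y)·P(x,y) over outcomes with X + Y ≥ 7 gives 44/13.
E[X + Y | X + Y ≥ 7] = (44/13) / (11/26) = 8.

8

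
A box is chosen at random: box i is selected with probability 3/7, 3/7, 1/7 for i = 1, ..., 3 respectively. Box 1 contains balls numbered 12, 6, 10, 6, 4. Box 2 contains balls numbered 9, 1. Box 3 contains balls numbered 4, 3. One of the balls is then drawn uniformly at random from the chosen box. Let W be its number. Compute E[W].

59/10

E[W | box 1] = (12+6+10+6+4)/5 = 38/5.
E[W | box 2] = (9+1)/2 = 5.
E[W | box 3] = (4+3)/2 = 7/2.
E[W] = (3/7)·(38/5) + (3/7)·(5) + (1/7)·(7/2) = 59/10.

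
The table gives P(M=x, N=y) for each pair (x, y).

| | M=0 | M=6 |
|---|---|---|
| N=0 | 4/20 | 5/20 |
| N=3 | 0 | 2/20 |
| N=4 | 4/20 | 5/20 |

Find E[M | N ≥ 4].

10/3

P(N ≥ 4) = 9/20.
Σ M·P over the event = 0·(4/20) + 6·(5/20) = 3/2.
E[M | N ≥ 4] = (3/2) / (9/20) = 10/3.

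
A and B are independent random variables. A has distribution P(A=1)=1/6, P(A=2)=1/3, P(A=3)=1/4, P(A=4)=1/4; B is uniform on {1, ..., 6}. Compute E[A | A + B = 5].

P(A + B = 5) = 1/6.
Summing A·P(x,y) over outcomes with A + B = 5 gives 31/72.
E[A | A + B = 5] = (31/72) / (1/6) = 31/12.

31/12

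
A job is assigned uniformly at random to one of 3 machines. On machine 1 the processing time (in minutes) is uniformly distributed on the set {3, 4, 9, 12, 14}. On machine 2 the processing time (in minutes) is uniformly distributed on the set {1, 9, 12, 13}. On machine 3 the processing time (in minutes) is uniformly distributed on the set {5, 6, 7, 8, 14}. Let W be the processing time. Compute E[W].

503/60

E[W | machine 1] = (3+4+9+12+14)/5 = 42/5.
E[W | machine 2] = (1+9+12+13)/4 = 35/4.
E[W | machine 3] = (5+6+7+8+14)/5 = 8.
By the law of total expectation,
E[W] = (1/3)·(42/5) + (1/3)·(35/4) + (1/3)·(8) = 503/60.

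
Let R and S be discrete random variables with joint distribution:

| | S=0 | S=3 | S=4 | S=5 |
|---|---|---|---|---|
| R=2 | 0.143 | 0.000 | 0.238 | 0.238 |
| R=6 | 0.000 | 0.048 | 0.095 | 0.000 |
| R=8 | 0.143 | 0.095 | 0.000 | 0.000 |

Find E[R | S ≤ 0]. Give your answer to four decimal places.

P(S ≤ 0) = 0.286.
Σ R·P over the event = 2·(0.143) + 8·(0.143) = 1.430.
E[R | S ≤ 0] = (1.430) / (0.286) = 5.0000.

5.0000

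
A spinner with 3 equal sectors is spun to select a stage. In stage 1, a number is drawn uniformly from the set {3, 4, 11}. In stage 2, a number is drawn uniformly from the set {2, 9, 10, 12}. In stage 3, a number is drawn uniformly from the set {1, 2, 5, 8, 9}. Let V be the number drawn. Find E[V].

77/12

E[V | stage 1] = (3+4+11)/3 = 6.
E[V | stage 2] = (2+9+10+12)/4 = 33/4.
E[V | stage 3] = (1+2+5+8+9)/5 = 5.
E[V] = (1/3)·(6) + (1/3)·(33/4) + (1/3)·(5) = 77/12.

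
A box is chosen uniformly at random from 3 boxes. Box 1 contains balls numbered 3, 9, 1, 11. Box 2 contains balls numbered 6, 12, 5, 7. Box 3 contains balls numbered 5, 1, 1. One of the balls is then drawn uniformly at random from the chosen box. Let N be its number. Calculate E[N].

E[N | box 1] = (3+9+1+11)/4 = 6.
E[N | box 2] = (6+12+5+7)/4 = 15/2.
E[N | box 3] = (5+1+1)/3 = 7/3.
By the law of total expectation,
E[N] = (1/3)·(6) + (1/3)·(15/2) + (1/3)·(7/3) = 95/18.

95/18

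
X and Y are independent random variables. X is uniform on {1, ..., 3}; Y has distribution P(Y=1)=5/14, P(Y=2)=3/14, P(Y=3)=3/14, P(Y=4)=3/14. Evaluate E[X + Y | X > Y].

P(X > Y) = 13/42.
Summing (X+Y)·P(x,y) over outcomes with X > Y gives 25/21.
E[X + Y | X > Y] = (25/21) / (13/42) = 50/13.

50/13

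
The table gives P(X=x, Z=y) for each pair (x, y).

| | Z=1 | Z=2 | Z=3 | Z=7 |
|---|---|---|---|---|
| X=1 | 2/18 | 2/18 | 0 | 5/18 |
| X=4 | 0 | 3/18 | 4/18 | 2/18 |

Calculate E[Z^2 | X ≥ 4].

P(X ≥ 4) = 1/2.
Σ Z^2·P over the event = 4·(3/18) + 9·(4/18) + 49·(2/18) = 73/9.
E[Z^2 | X ≥ 4] = (73/9) / (1/2) = 146/9.

146/9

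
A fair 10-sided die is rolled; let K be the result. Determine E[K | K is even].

6

Given K is even, K is equally likely to be any of {2, 4, 6, 8, 10}.
E[K | K is even] = (2 + 4 + 6 + 8 + 10) / 5 = 6.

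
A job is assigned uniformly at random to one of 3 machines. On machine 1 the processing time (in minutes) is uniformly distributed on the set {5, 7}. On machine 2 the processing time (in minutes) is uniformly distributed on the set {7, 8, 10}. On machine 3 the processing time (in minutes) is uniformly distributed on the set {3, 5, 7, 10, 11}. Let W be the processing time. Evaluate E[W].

323/45

E[W | machine 1] = (5+7)/2 = 6.
E[W | machine 2] = (7+8+10)/3 = 25/3.
E[W | machine 3] = (3+5+7+10+11)/5 = 36/5.
By the law of total expectation,
E[W] = (1/3)·(6) + (1/3)·(25/3) + (1/3)·(36/5) = 323/45.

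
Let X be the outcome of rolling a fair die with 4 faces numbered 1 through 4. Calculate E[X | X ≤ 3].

Given X ≤ 3, X is equally likely to be any of {1, 2, 3}.
E[X | X ≤ 3] = (1 + 2 + 3) / 3 = 2.

2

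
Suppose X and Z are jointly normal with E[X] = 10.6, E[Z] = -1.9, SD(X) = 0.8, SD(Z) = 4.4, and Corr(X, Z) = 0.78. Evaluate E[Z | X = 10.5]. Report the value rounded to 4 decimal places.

For a bivariate normal, E[Z | X=x] = μ_Z + ρ·(σ_Z/σ_X)·(x − μ_X).
E[Z | X=10.5] = -1.9 + (0.78)·(4.4/0.8)·(10.5 − (10.6)) = -1.9 + (4.29)·(-0.1) = -2.3290.

-2.3290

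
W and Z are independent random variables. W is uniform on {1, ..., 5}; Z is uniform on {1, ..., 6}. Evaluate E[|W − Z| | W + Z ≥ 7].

29/15

P(W + Z ≥ 7) = 1/2.
Summing |W−Z|·P(x,y) over outcomes with W + Z ≥ 7 gives 29/30.
E[|W − Z| | W + Z ≥ 7] = (29/30) / (1/2) = 29/15.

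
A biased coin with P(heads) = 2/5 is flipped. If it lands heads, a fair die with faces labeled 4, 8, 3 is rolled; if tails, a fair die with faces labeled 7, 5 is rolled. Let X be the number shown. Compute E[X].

E[X | heads] = (4+8+3)/3 = 5.
E[X | tails] = (7+5)/2 = 6.
By the law of total expectation,
E[X] = (2/5)·(5) + (3/5)·(6) = 28/5.

28/5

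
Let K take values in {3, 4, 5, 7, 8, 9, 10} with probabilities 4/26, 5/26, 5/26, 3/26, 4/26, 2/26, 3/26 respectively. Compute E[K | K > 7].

P(K > 7) = 9/26.
Σ over the event: 8·2/13 + 9·1/13 + 10·3/26 = 40/13.
E[K | K > 7] = (40/13) / (9/26) = 80/9.

80/9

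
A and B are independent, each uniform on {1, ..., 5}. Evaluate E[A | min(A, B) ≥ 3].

4

Outcomes with min(A, B) ≥ 3: (3,3), (3,4), (3,5), (4,3), (4,4), (4,5), (5,3), (5,4), (5,5), each with probability 1/25.
E[A | min(A, B) ≥ 3] = (3 + 3 + 3 + 4 + 4 + 4 + 5 + 5 + 5) / 9 = 4.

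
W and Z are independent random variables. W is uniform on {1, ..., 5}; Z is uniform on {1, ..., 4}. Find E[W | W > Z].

4

P(W > Z) = 1/2.
Summing W·P(x,y) over outcomes with W > Z gives 2.
E[W | W > Z] = (2) / (1/2) = 4.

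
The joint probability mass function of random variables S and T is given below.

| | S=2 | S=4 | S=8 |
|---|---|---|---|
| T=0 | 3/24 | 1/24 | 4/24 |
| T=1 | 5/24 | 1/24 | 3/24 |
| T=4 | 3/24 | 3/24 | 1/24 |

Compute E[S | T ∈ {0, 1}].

P(T ∈ {0, 1}) = 17/24.
Σ S·P over the event = 2·(3/24) + 2·(5/24) + 4·(1/24) + 4·(1/24) + 8·(4/24) + 8·(3/24) = 10/3.
E[S | T ∈ {0, 1}] = (10/3) / (17/24) = 80/17.

80/17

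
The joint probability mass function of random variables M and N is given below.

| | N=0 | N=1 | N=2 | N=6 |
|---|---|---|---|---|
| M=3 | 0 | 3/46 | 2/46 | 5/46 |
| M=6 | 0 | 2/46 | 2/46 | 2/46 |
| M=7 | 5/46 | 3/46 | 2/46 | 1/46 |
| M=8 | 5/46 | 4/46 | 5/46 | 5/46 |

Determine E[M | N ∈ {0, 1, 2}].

221/33

P(N ∈ {0, 1, 2}) = 33/46.
Summing M·P(M=x,N=y) over the conditioning event gives 221/46.
E[M | N ∈ {0, 1, 2}] = (221/46) / (33/46) = 221/33.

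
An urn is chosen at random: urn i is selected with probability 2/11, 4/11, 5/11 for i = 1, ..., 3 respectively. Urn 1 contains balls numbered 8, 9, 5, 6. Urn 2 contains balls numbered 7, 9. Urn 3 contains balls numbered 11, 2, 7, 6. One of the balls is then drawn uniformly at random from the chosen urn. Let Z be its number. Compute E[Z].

157/22

E[Z | urn 1] = (8+9+5+6)/4 = 7.
E[Z | urn 2] = (7+9)/2 = 8.
E[Z | urn 3] = (11+2+7+6)/4 = 13/2.
By the law of total expectation,
E[Z] = (2/11)·(7) + (4/11)·(8) + (5/11)·(13/2) = 157/22.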